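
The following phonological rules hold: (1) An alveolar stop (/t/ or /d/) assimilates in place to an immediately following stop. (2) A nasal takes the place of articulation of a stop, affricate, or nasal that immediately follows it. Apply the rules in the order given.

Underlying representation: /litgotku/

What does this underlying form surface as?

Rule 1: /t/ before /g/ (velar) → [k]
Rule 1: /t/ before /k/ (velar) → [k]
After rule 1: likgokku
Rule 2: no segment meets the rule's conditions; no change.

[likgokku]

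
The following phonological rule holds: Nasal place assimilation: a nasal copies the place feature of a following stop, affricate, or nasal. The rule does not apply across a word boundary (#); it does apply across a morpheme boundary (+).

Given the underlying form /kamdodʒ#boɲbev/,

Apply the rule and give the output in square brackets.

[kandodʒ#bombev]

/m/ before /d/ (alveolar) → [n]
/ɲ/ before /b/ (labial) → [m]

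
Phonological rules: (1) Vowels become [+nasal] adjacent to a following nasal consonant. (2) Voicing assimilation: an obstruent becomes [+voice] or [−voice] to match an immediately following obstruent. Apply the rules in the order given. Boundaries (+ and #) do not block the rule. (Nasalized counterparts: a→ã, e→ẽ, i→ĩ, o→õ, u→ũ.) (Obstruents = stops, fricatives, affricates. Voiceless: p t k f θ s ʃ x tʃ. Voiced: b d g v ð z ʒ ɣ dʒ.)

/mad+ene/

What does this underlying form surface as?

Rule 1: /e/ before nasal /n/ → [ẽ]
After rule 1: mad+ẽne
Rule 2: no segment meets the rule's conditions; no change.

[mad+ẽne]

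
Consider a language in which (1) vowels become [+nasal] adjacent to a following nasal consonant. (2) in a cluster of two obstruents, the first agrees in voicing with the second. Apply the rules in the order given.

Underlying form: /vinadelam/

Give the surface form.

Rule 1: /i/ before nasal /n/ → [ĩ]
Rule 1: /a/ before nasal /m/ → [ã]
After rule 1: vĩnadelãm
Rule 2: no segment meets the rule's conditions; no change.

[vĩnadelãm]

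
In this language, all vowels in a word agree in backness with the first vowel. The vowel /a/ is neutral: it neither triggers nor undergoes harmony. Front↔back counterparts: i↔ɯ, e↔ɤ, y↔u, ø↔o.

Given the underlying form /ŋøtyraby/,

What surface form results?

no segment meets the rule's conditions; no change.

[ŋøtyraby]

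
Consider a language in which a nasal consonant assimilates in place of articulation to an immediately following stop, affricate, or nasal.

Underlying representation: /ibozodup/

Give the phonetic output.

[ibozodup]

no segment meets the rule's conditions; no change.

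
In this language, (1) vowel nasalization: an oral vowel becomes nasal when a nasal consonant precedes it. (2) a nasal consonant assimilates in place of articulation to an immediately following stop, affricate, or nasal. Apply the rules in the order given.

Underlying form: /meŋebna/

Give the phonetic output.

[mẽŋẽbnã]

Rule 1: /e/ after nasal /m/ → [ẽ]
Rule 1: /e/ after nasal /ŋ/ → [ẽ]
Rule 1: /a/ after nasal /n/ → [ã]
After rule 1: mẽŋẽbnã
Rule 2: no segment meets the rule's conditions; no change.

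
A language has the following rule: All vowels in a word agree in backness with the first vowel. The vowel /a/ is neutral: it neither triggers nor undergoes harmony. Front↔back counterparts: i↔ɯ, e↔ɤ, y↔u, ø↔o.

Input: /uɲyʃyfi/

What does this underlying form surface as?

/y/ harmonizes with /u/ ([+back]) → [u]
/y/ harmonizes with /u/ ([+back]) → [u]
/i/ harmonizes with /u/ ([+back]) → [ɯ]

[uɲuʃufɯ]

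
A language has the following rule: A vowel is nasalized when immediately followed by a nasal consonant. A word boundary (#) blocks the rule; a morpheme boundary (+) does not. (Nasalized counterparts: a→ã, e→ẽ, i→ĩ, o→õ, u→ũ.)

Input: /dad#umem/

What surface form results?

[dad#ũmẽm]

/u/ before nasal /m/ → [ũ]
/e/ before nasal /m/ → [ẽ]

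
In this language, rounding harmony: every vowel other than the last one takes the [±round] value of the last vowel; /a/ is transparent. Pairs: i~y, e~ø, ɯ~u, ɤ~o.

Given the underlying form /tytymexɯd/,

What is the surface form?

/y/ harmonizes with /ɯ/ ([-round]) → [i]
/y/ harmonizes with /ɯ/ ([-round]) → [i]

[titimexɯd]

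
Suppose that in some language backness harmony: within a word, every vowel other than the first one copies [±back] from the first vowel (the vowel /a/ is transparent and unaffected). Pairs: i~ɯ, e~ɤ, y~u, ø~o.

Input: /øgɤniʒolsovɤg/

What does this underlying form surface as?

/ɤ/ harmonizes with /ø/ ([-back]) → [e]
/o/ harmonizes with /ø/ ([-back]) → [ø]
/o/ harmonizes with /ø/ ([-back]) → [ø]
/ɤ/ harmonizes with /ø/ ([-back]) → [e]

[øgeniʒølsøveg]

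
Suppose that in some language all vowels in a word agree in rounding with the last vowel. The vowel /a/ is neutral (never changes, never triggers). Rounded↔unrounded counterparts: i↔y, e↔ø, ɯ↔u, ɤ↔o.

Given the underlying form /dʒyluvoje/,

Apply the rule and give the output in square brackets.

[dʒilɯvɤje]

/y/ harmonizes with /e/ ([-round]) → [i]
/u/ harmonizes with /e/ ([-round]) → [ɯ]
/o/ harmonizes with /e/ ([-round]) → [ɤ]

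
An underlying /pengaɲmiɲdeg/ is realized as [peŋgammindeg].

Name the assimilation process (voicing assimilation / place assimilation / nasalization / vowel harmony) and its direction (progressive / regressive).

place assimilation, regressive

/n/→[ŋ] /ɲ/→[m] /ɲ/→[n].
Each target copies a feature from the following segment, so the direction is regressive.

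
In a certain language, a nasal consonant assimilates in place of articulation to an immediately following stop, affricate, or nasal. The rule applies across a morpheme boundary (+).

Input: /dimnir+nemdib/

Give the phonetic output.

[dinnir+nendib]

/m/ before /n/ (alveolar) → [n]
/m/ before /d/ (alveolar) → [n]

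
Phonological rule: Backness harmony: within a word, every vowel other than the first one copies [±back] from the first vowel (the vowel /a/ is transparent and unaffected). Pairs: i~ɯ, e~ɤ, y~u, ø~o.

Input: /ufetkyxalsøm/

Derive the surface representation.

/e/ harmonizes with /u/ ([+back]) → [ɤ]
/y/ harmonizes with /u/ ([+back]) → [u]
/ø/ harmonizes with /u/ ([+back]) → [o]

[ufɤtkuxalsom]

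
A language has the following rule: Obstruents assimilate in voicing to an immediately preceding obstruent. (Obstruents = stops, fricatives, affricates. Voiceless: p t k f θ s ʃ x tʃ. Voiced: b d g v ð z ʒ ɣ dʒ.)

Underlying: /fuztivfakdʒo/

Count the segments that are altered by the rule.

/t/ after /z/ (voiced) → [d]
/f/ after /v/ (voiced) → [v]
/dʒ/ after /k/ (voiceless) → [tʃ]
3 segments change.

3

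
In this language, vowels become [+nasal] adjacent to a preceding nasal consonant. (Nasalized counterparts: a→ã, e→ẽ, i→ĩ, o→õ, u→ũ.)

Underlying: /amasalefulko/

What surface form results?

/a/ after nasal /m/ → [ã]

[amãsalefulko]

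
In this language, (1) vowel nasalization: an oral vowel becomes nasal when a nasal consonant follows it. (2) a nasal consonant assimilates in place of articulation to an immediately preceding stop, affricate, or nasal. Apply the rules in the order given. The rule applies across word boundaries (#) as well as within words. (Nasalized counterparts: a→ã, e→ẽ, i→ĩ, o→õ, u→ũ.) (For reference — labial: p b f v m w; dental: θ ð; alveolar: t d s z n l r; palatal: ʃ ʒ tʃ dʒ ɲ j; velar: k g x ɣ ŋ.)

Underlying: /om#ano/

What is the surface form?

Rule 1: /o/ before nasal /m/ → [õ]
Rule 1: /a/ before nasal /n/ → [ã]
After rule 1: õm#ãno
Rule 2: no segment meets the rule's conditions; no change.

[õm#ãno]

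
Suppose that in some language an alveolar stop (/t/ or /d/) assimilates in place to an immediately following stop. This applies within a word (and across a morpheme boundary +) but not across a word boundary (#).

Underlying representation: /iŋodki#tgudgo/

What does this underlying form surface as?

/d/ before /k/ (velar) → [g]
/t/ before /g/ (velar) → [k]
/d/ before /g/ (velar) → [g]

[iŋogki#kguggo]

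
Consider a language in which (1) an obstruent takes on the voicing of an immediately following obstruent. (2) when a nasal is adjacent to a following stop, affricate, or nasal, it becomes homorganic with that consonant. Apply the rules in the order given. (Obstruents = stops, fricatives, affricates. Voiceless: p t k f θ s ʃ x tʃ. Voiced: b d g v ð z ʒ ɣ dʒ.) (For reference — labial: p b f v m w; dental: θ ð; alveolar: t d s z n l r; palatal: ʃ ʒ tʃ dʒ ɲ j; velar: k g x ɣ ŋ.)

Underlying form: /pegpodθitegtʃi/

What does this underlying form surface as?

Rule 1: /g/ before /p/ (voiceless) → [k]
Rule 1: /d/ before /θ/ (voiceless) → [t]
Rule 1: /g/ before /tʃ/ (voiceless) → [k]
After rule 1: pekpotθitektʃi
Rule 2: no segment meets the rule's conditions; no change.

[pekpotθitektʃi]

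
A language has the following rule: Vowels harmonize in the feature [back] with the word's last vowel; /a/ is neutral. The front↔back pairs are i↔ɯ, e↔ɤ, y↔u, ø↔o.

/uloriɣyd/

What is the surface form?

/u/ harmonizes with /y/ ([-back]) → [y]
/o/ harmonizes with /y/ ([-back]) → [ø]

[yløriɣyd]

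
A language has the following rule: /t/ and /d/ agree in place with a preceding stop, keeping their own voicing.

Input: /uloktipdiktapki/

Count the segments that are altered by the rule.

/t/ after /k/ (velar) → [k]
/d/ after /p/ (labial) → [b]
/t/ after /k/ (velar) → [k]
3 segments change.

3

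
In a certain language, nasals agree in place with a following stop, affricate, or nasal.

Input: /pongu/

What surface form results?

[poŋgu]

/n/ before /g/ (velar) → [ŋ]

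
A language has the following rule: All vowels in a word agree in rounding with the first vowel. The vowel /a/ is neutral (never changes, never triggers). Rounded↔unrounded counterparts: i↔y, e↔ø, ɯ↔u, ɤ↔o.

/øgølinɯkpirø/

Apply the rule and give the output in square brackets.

[øgølynukpyrø]

/i/ harmonizes with /ø/ ([+round]) → [y]
/ɯ/ harmonizes with /ø/ ([+round]) → [u]
/i/ harmonizes with /ø/ ([+round]) → [y]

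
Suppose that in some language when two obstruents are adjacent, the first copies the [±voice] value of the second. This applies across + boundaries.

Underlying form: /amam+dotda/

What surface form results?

[amam+dodda]

/t/ before /d/ (voiced) → [d]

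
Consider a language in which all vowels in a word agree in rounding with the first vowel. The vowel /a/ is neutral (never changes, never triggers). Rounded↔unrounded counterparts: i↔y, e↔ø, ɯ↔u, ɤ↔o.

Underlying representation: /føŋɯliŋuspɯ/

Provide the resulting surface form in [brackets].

[føŋulyŋuspu]

/ɯ/ harmonizes with /ø/ ([+round]) → [u]
/i/ harmonizes with /ø/ ([+round]) → [y]
/ɯ/ harmonizes with /ø/ ([+round]) → [u]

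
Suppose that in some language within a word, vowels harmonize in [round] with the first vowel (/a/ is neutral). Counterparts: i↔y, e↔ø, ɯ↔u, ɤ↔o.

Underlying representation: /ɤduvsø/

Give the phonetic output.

[ɤdɯvse]

/u/ harmonizes with /ɤ/ ([-round]) → [ɯ]
/ø/ harmonizes with /ɤ/ ([-round]) → [e]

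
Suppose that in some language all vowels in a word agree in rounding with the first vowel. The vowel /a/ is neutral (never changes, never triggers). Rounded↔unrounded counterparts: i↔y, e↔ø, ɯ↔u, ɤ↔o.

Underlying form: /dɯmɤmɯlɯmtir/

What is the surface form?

[dɯmɤmɯlɯmtir]

no segment meets the rule's conditions; no change.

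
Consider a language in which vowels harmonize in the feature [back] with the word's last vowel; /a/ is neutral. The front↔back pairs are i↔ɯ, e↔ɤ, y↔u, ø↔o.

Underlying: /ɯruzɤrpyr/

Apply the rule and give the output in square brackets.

[iryzerpyr]

/ɯ/ harmonizes with /y/ ([-back]) → [i]
/u/ harmonizes with /y/ ([-back]) → [y]
/ɤ/ harmonizes with /y/ ([-back]) → [e]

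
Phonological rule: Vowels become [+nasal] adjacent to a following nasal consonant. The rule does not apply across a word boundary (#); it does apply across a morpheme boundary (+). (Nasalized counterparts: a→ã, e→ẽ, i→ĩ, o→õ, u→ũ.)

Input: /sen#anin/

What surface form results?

/e/ before nasal /n/ → [ẽ]
/a/ before nasal /n/ → [ã]
/i/ before nasal /n/ → [ĩ]

[sẽn#ãnĩn]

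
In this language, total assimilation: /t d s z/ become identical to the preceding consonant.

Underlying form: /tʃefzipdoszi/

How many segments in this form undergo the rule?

3

/z/ after /f/ → [f] (total assimilation)
/d/ after /p/ → [p] (total assimilation)
/z/ after /s/ → [s] (total assimilation)
3 segments change.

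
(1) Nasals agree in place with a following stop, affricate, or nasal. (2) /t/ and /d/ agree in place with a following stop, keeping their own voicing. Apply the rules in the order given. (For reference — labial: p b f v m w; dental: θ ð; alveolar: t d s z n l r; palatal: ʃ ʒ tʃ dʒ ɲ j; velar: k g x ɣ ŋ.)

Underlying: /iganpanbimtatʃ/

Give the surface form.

[igampambintatʃ]

Rule 1: /n/ before /p/ (labial) → [m]
Rule 1: /n/ before /b/ (labial) → [m]
Rule 1: /m/ before /t/ (alveolar) → [n]
After rule 1: igampambintatʃ
Rule 2: no segment meets the rule's conditions; no change.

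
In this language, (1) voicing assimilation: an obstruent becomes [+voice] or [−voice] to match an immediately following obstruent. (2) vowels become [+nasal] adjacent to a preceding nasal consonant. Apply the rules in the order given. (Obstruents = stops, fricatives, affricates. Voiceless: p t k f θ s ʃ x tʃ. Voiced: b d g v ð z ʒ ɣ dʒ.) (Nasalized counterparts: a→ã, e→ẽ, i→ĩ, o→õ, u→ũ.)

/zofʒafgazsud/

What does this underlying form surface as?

Rule 1: /f/ before /ʒ/ (voiced) → [v]
Rule 1: /f/ before /g/ (voiced) → [v]
Rule 1: /z/ before /s/ (voiceless) → [s]
After rule 1: zovʒavgassud
Rule 2: no segment meets the rule's conditions; no change.

[zovʒavgassud]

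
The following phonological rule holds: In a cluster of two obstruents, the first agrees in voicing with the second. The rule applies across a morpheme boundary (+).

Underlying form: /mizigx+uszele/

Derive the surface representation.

[mizikx+uzzele]

/g/ before /x/ (voiceless) → [k]
/s/ before /z/ (voiced) → [z]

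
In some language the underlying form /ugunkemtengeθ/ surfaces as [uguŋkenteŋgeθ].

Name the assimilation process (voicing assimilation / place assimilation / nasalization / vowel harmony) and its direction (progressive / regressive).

place assimilation, regressive

/n/→[ŋ] /m/→[n] /n/→[ŋ].
Each target copies a feature from the following segment, so the direction is regressive.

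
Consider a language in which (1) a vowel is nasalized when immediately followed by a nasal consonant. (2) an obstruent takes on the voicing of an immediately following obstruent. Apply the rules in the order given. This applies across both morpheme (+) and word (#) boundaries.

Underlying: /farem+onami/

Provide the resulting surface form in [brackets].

[farẽm+õnãmi]

Rule 1: /e/ before nasal /m/ → [ẽ]
Rule 1: /o/ before nasal /n/ → [õ]
Rule 1: /a/ before nasal /m/ → [ã]
After rule 1: farẽm+õnãmi
Rule 2: no segment meets the rule's conditions; no change.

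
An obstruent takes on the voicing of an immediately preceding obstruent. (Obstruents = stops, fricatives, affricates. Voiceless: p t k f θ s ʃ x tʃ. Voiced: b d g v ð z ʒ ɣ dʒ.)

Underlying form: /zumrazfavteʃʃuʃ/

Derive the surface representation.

[zumrazvavdeʃʃuʃ]

/f/ after /z/ (voiced) → [v]
/t/ after /v/ (voiced) → [d]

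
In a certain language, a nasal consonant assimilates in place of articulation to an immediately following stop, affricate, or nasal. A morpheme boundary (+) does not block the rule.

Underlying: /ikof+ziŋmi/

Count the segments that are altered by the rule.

/ŋ/ before /m/ (labial) → [m]
1 segment changes.

1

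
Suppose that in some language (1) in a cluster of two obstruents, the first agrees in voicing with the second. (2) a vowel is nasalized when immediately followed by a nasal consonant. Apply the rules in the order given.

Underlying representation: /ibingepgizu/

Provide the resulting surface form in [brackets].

Rule 1: /p/ before /g/ (voiced) → [b]
After rule 1: ibingebgizu
Rule 2: /i/ before nasal /n/ → [ĩ]

[ibĩngebgizu]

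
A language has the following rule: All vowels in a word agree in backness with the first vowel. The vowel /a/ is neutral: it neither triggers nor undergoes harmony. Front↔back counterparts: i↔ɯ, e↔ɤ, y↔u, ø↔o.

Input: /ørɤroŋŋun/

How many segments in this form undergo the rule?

/ɤ/ harmonizes with /ø/ ([-back]) → [e]
/o/ harmonizes with /ø/ ([-back]) → [ø]
/u/ harmonizes with /ø/ ([-back]) → [y]
3 segments change.

3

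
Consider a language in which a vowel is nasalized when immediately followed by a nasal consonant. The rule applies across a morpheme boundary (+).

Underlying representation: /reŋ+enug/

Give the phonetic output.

[rẽŋ+ẽnug]

/e/ before nasal /ŋ/ → [ẽ]
/e/ before nasal /n/ → [ẽ]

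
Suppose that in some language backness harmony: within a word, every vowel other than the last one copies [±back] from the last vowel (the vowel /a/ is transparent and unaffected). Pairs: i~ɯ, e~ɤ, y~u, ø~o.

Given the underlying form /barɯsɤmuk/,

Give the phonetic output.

no segment meets the rule's conditions; no change.

[barɯsɤmuk]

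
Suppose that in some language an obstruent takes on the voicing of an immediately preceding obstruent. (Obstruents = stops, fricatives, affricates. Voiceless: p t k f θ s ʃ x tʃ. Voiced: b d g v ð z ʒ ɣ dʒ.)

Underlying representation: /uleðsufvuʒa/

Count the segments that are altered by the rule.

2

/s/ after /ð/ (voiced) → [z]
/v/ after /f/ (voiceless) → [f]
2 segments change.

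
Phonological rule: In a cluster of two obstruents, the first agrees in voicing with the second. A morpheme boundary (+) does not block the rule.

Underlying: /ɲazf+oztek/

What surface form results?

[ɲasf+ostek]

/z/ before /f/ (voiceless) → [s]
/z/ before /t/ (voiceless) → [s]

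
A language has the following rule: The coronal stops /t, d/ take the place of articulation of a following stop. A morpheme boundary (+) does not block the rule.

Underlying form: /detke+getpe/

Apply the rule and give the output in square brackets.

[dekke+geppe]

/t/ before /k/ (velar) → [k]
/t/ before /p/ (labial) → [p]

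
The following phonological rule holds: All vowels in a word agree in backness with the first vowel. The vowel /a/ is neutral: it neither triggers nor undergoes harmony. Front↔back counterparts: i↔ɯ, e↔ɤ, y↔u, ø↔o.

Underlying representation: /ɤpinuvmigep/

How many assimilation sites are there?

/i/ harmonizes with /ɤ/ ([+back]) → [ɯ]
/i/ harmonizes with /ɤ/ ([+back]) → [ɯ]
/e/ harmonizes with /ɤ/ ([+back]) → [ɤ]
3 segments change.

3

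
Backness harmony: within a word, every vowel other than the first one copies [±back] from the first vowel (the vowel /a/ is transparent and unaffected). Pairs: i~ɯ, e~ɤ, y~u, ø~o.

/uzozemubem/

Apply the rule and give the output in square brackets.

/e/ harmonizes with /u/ ([+back]) → [ɤ]
/e/ harmonizes with /u/ ([+back]) → [ɤ]

[uzozɤmubɤm]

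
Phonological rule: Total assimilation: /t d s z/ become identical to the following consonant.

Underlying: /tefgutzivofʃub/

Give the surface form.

/t/ before /z/ → [z] (total assimilation)

[tefguzzivofʃub]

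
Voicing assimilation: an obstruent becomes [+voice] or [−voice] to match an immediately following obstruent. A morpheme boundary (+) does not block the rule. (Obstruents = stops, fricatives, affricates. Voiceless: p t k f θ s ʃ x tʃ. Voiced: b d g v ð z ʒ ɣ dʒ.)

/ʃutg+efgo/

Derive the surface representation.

[ʃudg+evgo]

/t/ before /g/ (voiced) → [d]
/f/ before /g/ (voiced) → [v]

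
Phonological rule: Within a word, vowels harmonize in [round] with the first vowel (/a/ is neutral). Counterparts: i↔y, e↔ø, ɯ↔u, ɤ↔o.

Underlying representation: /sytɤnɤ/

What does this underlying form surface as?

/ɤ/ harmonizes with /y/ ([+round]) → [o]
/ɤ/ harmonizes with /y/ ([+round]) → [o]

[sytono]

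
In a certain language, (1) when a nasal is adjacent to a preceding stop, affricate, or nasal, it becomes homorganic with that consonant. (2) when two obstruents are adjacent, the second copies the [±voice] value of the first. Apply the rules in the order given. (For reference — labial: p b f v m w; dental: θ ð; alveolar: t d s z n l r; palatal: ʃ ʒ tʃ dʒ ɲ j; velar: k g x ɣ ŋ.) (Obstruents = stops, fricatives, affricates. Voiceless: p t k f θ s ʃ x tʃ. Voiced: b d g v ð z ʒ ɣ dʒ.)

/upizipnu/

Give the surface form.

Rule 1: /n/ after /p/ (labial) → [m]
After rule 1: upizipmu
Rule 2: no segment meets the rule's conditions; no change.

[upizipmu]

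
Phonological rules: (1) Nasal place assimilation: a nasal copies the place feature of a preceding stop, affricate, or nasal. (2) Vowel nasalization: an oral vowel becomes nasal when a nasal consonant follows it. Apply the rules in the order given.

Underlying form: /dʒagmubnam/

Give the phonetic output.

[dʒagŋubmãm]

Rule 1: /m/ after /g/ (velar) → [ŋ]
Rule 1: /n/ after /b/ (labial) → [m]
After rule 1: dʒagŋubmam
Rule 2: /a/ before nasal /m/ → [ã]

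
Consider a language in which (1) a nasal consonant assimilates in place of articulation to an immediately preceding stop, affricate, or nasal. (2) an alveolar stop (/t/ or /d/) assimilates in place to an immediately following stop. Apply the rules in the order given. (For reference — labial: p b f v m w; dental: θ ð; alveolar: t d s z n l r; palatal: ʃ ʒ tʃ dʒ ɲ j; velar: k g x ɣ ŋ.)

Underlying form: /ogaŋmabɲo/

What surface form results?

Rule 1: /m/ after /ŋ/ (velar) → [ŋ]
Rule 1: /ɲ/ after /b/ (labial) → [m]
After rule 1: ogaŋŋabmo
Rule 2: no segment meets the rule's conditions; no change.

[ogaŋŋabmo]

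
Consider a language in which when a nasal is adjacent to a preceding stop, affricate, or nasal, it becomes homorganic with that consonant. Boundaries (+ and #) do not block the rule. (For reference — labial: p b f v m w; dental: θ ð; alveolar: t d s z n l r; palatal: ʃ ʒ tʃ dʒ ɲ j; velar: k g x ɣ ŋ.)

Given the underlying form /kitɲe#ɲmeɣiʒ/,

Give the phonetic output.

/ɲ/ after /t/ (alveolar) → [n]
/m/ after /ɲ/ (palatal) → [ɲ]

[kitne#ɲɲeɣiʒ]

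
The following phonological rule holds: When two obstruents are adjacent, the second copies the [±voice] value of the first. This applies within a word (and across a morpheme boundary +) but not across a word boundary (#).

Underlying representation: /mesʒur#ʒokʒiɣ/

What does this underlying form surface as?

/ʒ/ after /s/ (voiceless) → [ʃ]
/ʒ/ after /k/ (voiceless) → [ʃ]

[mesʃur#ʒokʃiɣ]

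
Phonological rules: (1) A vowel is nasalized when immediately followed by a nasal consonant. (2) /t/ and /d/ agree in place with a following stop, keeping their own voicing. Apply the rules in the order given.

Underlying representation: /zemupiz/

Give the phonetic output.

[zẽmupiz]

Rule 1: /e/ before nasal /m/ → [ẽ]
After rule 1: zẽmupiz
Rule 2: no segment meets the rule's conditions; no change.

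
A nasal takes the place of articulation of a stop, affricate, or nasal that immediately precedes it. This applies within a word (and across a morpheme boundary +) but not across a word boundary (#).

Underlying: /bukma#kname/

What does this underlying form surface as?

[bukŋa#kŋame]

/m/ after /k/ (velar) → [ŋ]
/n/ after /k/ (velar) → [ŋ]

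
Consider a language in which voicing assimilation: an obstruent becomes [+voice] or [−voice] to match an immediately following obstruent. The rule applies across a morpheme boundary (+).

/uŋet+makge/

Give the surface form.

[uŋet+magge]

/k/ before /g/ (voiced) → [g]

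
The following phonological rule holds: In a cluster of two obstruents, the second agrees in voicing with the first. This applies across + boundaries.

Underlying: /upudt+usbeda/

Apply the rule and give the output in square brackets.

[upudd+uspeda]

/t/ after /d/ (voiced) → [d]
/b/ after /s/ (voiceless) → [p]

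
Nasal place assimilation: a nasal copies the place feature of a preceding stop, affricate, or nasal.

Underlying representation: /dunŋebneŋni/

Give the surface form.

[dunnebmeŋŋi]

/ŋ/ after /n/ (alveolar) → [n]
/n/ after /b/ (labial) → [m]
/n/ after /ŋ/ (velar) → [ŋ]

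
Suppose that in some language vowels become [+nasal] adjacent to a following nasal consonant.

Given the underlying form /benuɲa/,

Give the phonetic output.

[bẽnũɲa]

/e/ before nasal /n/ → [ẽ]
/u/ before nasal /ɲ/ → [ũ]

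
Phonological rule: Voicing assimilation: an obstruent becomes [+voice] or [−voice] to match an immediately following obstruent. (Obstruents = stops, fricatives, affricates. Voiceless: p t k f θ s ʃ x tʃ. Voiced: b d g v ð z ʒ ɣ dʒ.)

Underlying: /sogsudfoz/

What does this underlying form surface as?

[soksutfoz]

/g/ before /s/ (voiceless) → [k]
/d/ before /f/ (voiceless) → [t]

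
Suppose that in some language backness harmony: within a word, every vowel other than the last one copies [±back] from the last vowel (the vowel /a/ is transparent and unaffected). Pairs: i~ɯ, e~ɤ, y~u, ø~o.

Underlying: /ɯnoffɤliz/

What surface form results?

/ɯ/ harmonizes with /i/ ([-back]) → [i]
/o/ harmonizes with /i/ ([-back]) → [ø]
/ɤ/ harmonizes with /i/ ([-back]) → [e]

[inøffeliz]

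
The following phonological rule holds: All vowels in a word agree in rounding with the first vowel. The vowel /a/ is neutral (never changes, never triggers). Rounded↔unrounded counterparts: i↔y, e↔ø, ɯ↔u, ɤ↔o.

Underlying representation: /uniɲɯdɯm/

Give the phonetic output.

/i/ harmonizes with /u/ ([+round]) → [y]
/ɯ/ harmonizes with /u/ ([+round]) → [u]
/ɯ/ harmonizes with /u/ ([+round]) → [u]

[unyɲudum]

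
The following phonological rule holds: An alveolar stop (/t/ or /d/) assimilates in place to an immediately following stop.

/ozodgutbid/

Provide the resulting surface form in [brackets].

/d/ before /g/ (velar) → [g]
/t/ before /b/ (labial) → [p]

[ozoggupbid]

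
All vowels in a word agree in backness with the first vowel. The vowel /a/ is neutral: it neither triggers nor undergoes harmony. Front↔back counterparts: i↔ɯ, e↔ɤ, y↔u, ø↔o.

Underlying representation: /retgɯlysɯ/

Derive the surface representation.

[retgilysi]

/ɯ/ harmonizes with /e/ ([-back]) → [i]
/ɯ/ harmonizes with /e/ ([-back]) → [i]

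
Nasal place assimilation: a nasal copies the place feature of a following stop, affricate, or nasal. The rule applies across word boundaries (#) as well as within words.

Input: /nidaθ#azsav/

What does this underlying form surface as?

[nidaθ#azsav]

no segment meets the rule's conditions; no change.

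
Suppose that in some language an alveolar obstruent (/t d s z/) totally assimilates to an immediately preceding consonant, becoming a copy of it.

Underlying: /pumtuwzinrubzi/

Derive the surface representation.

/t/ after /m/ → [m] (total assimilation)
/z/ after /w/ → [w] (total assimilation)
/z/ after /b/ → [b] (total assimilation)

[pummuwwinrubbi]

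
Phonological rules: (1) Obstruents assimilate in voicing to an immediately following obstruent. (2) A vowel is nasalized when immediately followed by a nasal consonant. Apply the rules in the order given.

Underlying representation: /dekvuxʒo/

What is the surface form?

Rule 1: /k/ before /v/ (voiced) → [g]
Rule 1: /x/ before /ʒ/ (voiced) → [ɣ]
After rule 1: degvuɣʒo
Rule 2: no segment meets the rule's conditions; no change.

[degvuɣʒo]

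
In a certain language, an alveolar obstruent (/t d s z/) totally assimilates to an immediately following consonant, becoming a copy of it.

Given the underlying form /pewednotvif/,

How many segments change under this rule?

/d/ before /n/ → [n] (total assimilation)
/t/ before /v/ → [v] (total assimilation)
2 segments change.

2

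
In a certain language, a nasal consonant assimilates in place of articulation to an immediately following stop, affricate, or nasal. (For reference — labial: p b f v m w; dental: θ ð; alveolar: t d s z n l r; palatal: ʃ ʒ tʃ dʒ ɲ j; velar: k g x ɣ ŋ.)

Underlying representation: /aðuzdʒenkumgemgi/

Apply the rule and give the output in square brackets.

/n/ before /k/ (velar) → [ŋ]
/m/ before /g/ (velar) → [ŋ]
/m/ before /g/ (velar) → [ŋ]

[aðuzdʒeŋkuŋgeŋgi]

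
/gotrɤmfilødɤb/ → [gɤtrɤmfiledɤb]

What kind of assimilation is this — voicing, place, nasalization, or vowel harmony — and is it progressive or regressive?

vowel harmony, regressive

/o/→[ɤ] /ø/→[e].
Vowels agree with the last vowel, so the harmony is regressive.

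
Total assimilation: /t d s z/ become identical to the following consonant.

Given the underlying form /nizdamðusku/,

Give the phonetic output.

[niddamðukku]

/z/ before /d/ → [d] (total assimilation)
/s/ before /k/ → [k] (total assimilation)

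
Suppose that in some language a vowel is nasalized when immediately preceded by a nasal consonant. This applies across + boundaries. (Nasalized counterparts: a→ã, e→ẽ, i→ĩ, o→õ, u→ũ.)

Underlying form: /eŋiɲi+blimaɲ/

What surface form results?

/i/ after nasal /ŋ/ → [ĩ]
/i/ after nasal /ɲ/ → [ĩ]
/a/ after nasal /m/ → [ã]

[eŋĩɲĩ+blimãɲ]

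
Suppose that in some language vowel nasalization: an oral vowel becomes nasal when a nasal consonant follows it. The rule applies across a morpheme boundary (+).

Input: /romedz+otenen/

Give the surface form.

/o/ before nasal /m/ → [õ]
/e/ before nasal /n/ → [ẽ]
/e/ before nasal /n/ → [ẽ]

[rõmedz+otẽnẽn]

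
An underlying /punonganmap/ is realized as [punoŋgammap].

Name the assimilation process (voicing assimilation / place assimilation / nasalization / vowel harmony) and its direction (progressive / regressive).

/n/→[ŋ] /n/→[m].
Each target copies a feature from the following segment, so the direction is regressive.

place assimilation, regressive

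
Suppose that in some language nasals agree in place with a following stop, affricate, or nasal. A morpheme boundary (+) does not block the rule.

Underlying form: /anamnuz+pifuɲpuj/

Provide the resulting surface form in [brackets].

/m/ before /n/ (alveolar) → [n]
/ɲ/ before /p/ (labial) → [m]

[anannuz+pifumpuj]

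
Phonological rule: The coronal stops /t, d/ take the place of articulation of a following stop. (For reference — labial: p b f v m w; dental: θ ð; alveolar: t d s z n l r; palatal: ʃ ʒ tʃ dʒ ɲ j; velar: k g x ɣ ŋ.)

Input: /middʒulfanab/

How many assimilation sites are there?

No segment meets the rule's conditions.

0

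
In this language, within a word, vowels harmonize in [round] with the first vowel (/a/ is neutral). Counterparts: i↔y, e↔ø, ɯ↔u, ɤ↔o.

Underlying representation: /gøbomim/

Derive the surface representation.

[gøbomym]

/i/ harmonizes with /ø/ ([+round]) → [y]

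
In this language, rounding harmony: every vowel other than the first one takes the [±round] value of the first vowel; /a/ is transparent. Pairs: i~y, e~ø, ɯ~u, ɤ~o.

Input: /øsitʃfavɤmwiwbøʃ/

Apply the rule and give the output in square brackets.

/i/ harmonizes with /ø/ ([+round]) → [y]
/ɤ/ harmonizes with /ø/ ([+round]) → [o]
/i/ harmonizes with /ø/ ([+round]) → [y]

[øsytʃfavomwywbøʃ]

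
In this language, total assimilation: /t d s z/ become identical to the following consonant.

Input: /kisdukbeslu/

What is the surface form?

[kiddukbellu]

/s/ before /d/ → [d] (total assimilation)
/s/ before /l/ → [l] (total assimilation)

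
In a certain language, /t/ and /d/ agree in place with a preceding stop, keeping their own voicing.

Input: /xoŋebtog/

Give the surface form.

/t/ after /b/ (labial) → [p]

[xoŋebpog]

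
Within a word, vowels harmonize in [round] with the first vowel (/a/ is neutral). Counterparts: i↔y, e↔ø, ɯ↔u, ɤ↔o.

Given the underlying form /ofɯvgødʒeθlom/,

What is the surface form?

[ofuvgødʒøθlom]

/ɯ/ harmonizes with /o/ ([+round]) → [u]
/e/ harmonizes with /o/ ([+round]) → [ø]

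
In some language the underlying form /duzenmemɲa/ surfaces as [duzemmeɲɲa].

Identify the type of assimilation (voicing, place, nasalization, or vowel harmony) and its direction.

place assimilation, regressive

/n/→[m] /m/→[ɲ].
Each target copies a feature from the following segment, so the direction is regressive.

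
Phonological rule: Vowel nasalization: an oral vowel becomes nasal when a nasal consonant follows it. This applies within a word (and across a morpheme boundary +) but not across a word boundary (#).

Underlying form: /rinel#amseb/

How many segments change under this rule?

2

/i/ before nasal /n/ → [ĩ]
/a/ before nasal /m/ → [ã]
2 segments change.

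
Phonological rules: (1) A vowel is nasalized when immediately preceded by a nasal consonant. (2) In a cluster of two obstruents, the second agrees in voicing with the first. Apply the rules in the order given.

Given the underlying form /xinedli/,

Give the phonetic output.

Rule 1: /e/ after nasal /n/ → [ẽ]
After rule 1: xinẽdli
Rule 2: no segment meets the rule's conditions; no change.

[xinẽdli]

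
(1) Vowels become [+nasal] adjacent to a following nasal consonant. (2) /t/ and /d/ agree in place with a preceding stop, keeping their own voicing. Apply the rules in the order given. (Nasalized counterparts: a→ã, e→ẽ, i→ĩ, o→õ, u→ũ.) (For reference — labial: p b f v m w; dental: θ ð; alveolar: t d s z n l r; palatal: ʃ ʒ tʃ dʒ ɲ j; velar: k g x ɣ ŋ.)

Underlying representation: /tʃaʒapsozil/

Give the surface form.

[tʃaʒapsozil]

Rule 1: no segment meets the rule's conditions; no change.
After rule 1: tʃaʒapsozil
Rule 2: no segment meets the rule's conditions; no change.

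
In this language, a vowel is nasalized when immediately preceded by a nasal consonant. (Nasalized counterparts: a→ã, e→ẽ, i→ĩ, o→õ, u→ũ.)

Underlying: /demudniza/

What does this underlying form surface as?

/u/ after nasal /m/ → [ũ]
/i/ after nasal /n/ → [ĩ]

[demũdnĩza]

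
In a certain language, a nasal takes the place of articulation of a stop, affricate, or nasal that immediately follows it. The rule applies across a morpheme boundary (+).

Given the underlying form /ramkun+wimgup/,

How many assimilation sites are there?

/m/ before /k/ (velar) → [ŋ]
/m/ before /g/ (velar) → [ŋ]
2 segments change.

2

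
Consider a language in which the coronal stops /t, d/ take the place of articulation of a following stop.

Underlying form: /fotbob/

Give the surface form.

/t/ before /b/ (labial) → [p]

[fopbob]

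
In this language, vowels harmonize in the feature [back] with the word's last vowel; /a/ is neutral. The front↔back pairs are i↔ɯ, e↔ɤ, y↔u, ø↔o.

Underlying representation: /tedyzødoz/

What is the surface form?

[tɤduzodoz]

/e/ harmonizes with /o/ ([+back]) → [ɤ]
/y/ harmonizes with /o/ ([+back]) → [u]
/ø/ harmonizes with /o/ ([+back]) → [o]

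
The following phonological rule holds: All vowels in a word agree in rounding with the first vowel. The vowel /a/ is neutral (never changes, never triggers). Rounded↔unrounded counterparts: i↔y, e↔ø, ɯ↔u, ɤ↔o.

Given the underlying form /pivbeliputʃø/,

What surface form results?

/u/ harmonizes with /i/ ([-round]) → [ɯ]
/ø/ harmonizes with /i/ ([-round]) → [e]

[pivbelipɯtʃe]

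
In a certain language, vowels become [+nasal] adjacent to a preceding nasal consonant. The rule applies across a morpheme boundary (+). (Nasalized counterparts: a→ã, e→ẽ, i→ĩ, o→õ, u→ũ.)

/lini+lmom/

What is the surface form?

[linĩ+lmõm]

/i/ after nasal /n/ → [ĩ]
/o/ after nasal /m/ → [õ]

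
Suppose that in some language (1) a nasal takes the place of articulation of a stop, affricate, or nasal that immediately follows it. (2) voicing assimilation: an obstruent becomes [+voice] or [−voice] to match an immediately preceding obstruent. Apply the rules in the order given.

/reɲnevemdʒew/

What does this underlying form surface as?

[renneveɲdʒew]

Rule 1: /ɲ/ before /n/ (alveolar) → [n]
Rule 1: /m/ before /dʒ/ (palatal) → [ɲ]
After rule 1: renneveɲdʒew
Rule 2: no segment meets the rule's conditions; no change.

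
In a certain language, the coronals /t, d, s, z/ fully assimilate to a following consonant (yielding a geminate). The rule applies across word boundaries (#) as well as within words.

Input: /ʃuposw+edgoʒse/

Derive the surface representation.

/s/ before /w/ → [w] (total assimilation)
/d/ before /g/ → [g] (total assimilation)

[ʃupoww+eggoʒse]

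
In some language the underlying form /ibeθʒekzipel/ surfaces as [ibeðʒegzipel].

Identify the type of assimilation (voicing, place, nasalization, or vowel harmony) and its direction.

/θ/→[ð] /k/→[g].
Each target copies a feature from the following segment, so the direction is regressive.

voicing assimilation, regressive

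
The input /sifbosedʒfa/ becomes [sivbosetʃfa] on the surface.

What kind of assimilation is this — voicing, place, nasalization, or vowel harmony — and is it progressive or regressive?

/f/→[v] /dʒ/→[tʃ].
Each target copies a feature from the following segment, so the direction is regressive.

voicing assimilation, regressive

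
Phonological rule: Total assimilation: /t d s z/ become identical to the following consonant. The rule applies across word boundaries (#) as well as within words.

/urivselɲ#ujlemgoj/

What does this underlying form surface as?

no segment meets the rule's conditions; no change.

[urivselɲ#ujlemgoj]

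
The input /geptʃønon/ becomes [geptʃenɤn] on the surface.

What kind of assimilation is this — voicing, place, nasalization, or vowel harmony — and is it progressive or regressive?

/ø/→[e] /o/→[ɤ].
Vowels agree with the first vowel, so the harmony is progressive.

vowel harmony, progressive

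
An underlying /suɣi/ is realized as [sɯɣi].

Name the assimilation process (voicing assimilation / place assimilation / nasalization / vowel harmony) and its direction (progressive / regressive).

vowel harmony, regressive

/u/→[ɯ].
Vowels agree with the last vowel, so the harmony is regressive.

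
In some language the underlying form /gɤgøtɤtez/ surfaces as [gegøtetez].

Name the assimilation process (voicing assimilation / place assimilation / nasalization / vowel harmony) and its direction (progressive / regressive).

vowel harmony, regressive

/ɤ/→[e] /ɤ/→[e].
Vowels agree with the last vowel, so the harmony is regressive.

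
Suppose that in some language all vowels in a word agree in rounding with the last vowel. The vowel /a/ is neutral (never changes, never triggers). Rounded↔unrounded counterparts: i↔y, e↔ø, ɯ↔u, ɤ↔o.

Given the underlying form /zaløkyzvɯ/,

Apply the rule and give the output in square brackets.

[zalekizvɯ]

/ø/ harmonizes with /ɯ/ ([-round]) → [e]
/y/ harmonizes with /ɯ/ ([-round]) → [i]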